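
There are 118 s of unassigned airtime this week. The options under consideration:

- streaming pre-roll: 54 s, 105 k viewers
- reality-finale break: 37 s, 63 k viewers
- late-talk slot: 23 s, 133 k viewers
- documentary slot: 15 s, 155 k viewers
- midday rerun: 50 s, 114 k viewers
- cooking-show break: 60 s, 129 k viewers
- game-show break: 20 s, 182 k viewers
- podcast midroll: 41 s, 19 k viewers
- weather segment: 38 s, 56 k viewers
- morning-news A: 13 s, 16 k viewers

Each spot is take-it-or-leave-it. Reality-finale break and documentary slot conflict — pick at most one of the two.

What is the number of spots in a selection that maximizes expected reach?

4

The maximum expected reach within 118 s is 599.
One optimal bundle: late-talk slot + documentary slot + cooking-show break + game-show break (118 s).
All optima have 4 spots.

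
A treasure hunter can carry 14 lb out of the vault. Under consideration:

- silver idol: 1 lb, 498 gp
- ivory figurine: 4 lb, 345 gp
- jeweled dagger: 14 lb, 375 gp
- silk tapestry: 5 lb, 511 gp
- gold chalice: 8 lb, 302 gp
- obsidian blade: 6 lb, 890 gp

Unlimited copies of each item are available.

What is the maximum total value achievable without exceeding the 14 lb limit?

6972

Best packing: 14×silver idol — 14 lb, 6972 total.
Nothing else within 14 lb beats 6972.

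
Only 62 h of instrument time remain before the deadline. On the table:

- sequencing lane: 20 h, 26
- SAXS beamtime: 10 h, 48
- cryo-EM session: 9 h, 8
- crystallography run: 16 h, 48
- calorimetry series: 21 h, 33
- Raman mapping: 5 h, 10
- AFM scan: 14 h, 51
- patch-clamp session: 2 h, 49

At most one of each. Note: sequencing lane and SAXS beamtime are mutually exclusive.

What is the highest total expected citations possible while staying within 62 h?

214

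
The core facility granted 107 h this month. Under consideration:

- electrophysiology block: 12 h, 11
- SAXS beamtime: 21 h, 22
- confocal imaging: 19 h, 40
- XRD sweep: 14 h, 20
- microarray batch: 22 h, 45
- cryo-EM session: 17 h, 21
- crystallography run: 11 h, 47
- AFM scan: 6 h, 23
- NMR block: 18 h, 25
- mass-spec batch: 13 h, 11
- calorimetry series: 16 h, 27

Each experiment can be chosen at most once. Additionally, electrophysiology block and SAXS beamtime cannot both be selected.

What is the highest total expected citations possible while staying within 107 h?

Confocal imaging + XRD sweep + microarray batch + crystallography run + AFM scan + NMR block + calorimetry series uses 106 of the 107 h and totals 227.

227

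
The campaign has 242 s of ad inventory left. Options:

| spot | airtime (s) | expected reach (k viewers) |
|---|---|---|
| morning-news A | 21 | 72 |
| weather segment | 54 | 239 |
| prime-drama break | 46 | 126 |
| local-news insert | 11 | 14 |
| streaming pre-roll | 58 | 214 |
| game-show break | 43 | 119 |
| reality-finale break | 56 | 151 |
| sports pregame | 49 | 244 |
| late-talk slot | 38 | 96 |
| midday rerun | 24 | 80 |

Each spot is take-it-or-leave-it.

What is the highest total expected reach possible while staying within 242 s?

Density check — sports pregame 4.98, weather segment 4.43, streaming pre-roll 3.69, morning-news A 3.43 are the best per s.
The ratio heuristic lands on morning-news A + weather segment + local-news insert + streaming pre-roll + sports pregame + midday rerun (863) but leaves 25 s idle.
Replace morning-news A and local-news insert with reality-finale break: the trade gains 65 net, giving 928 at 241 s.

928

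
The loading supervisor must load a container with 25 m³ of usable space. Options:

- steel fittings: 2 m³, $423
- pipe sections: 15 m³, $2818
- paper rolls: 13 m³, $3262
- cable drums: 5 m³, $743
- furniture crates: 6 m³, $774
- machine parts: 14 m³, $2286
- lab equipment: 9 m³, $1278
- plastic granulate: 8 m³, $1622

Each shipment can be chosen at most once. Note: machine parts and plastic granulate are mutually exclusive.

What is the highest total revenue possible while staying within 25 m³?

5307

Ranking by ratio (revenue/m³): paper rolls 250.92, steel fittings 211.50, plastic granulate 202.75, pipe sections 187.87.
The ratio ordering already packs tightly: steel fittings + paper rolls + plastic granulate, 23 m³, 5307.
Every other selection either busts 25 m³ or breaks a pairing rule or fails to beat 5307.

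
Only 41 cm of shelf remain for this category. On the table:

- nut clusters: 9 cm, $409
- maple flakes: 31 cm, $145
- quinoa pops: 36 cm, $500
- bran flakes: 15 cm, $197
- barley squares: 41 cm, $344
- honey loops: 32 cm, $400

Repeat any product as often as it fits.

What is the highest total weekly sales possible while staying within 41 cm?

1636

By weekly sales per cm: nut clusters 45.44, quinoa pops 13.89, bran flakes 13.13 lead.
Best packing: 4×nut clusters — 36 cm, 1636 total.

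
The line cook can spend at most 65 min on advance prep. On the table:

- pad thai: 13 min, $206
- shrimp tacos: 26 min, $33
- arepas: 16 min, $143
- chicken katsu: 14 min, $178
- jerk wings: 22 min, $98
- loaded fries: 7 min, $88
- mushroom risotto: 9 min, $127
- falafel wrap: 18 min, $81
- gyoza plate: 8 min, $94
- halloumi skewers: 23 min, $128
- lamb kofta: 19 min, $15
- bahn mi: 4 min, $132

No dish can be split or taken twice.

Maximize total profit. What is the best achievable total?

880

By profit per min: bahn mi 33.00, pad thai 15.85, mushroom risotto 14.11 lead.
Greedy by ratio would take pad thai + chicken katsu + loaded fries + mushroom risotto + gyoza plate + bahn mi: 55 min used, total 825.
Dropping loaded fries frees 7 min; slotting in arepas (16 min) lifts the total to 880 at 64 min.
Runner-up pad thai + arepas + chicken katsu + loaded fries + mushroom risotto + bahn mi tops out at 874.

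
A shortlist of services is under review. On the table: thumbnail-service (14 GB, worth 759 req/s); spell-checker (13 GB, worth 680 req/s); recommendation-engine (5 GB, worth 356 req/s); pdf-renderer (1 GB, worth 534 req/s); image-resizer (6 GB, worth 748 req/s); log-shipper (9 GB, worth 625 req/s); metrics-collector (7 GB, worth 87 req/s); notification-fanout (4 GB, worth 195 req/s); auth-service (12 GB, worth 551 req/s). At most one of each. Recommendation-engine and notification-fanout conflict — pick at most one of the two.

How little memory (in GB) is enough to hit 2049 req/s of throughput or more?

20

Look for the lowest-memory combination reaching 2049.
pdf-renderer + image-resizer + log-shipper + notification-fanout: 2102 throughput at 20 GB.
No combination under 20 GB hits 2049.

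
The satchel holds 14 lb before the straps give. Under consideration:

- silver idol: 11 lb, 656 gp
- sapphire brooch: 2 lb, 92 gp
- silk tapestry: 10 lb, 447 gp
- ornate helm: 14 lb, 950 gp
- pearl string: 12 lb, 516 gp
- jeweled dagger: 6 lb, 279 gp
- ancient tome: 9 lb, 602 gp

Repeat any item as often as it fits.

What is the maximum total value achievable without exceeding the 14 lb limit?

950

By value per lb: ornate helm 67.86, ancient tome 66.89, silver idol 59.64 lead.
Best packing: ornate helm — 14 lb, 950 total.
That's the maximum — no swap from here does better than 950.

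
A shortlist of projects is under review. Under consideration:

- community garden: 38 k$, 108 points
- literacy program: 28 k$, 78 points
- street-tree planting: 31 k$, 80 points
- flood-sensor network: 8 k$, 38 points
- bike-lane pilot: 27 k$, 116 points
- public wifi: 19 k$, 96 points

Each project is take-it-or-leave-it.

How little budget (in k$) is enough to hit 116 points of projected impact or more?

Need the lightest bundle worth ≥ 116.
Taking bike-lane pilot gives 116 (≥ 116) for 27 k$.
No combination under 27 k$ hits 116.

27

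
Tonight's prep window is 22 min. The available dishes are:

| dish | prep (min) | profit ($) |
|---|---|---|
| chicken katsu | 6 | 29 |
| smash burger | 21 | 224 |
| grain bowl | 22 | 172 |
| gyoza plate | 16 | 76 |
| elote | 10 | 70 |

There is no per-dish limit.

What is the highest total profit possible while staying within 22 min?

224

By profit per min: smash burger 10.67, grain bowl 7.82, elote 7.00, chicken katsu 4.83 lead.
Taking smash burger: 21 min used, 224 in profit.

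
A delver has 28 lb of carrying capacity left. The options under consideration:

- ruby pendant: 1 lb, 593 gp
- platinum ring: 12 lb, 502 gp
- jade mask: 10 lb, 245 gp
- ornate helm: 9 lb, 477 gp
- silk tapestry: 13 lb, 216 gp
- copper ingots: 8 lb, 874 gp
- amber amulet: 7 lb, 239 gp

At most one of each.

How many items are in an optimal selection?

4

The maximum value within 28 lb is 2208.
One optimal bundle: ruby pendant + platinum ring + copper ingots + amber amulet (28 lb).
All optima have 4 items.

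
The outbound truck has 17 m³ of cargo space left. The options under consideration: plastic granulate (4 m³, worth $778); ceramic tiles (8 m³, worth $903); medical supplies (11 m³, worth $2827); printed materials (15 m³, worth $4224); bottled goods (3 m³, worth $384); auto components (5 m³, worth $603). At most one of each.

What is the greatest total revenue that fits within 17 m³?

4224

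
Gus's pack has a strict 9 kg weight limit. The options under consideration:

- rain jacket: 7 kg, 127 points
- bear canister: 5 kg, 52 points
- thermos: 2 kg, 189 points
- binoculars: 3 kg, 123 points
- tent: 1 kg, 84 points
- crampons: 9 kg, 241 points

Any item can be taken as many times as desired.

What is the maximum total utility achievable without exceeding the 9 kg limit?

Ranking by ratio (utility/kg): thermos 94.50, tent 84.00, binoculars 41.00.
The ratio ordering already packs tightly: 4×thermos + tent, 9 kg, 840.
Every other selection either busts 9 kg or fails to beat 840.

840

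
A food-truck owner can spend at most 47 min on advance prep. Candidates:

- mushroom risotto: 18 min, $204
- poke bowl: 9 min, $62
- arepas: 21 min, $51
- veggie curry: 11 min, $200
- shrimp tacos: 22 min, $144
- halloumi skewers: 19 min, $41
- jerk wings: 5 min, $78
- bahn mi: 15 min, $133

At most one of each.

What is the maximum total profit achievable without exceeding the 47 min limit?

544

The ratio ordering already packs tightly: mushroom risotto + poke bowl + veggie curry + jerk wings, 43 min, 544.
The closest alternative, mushroom risotto + veggie curry + bahn mi, reaches only 537.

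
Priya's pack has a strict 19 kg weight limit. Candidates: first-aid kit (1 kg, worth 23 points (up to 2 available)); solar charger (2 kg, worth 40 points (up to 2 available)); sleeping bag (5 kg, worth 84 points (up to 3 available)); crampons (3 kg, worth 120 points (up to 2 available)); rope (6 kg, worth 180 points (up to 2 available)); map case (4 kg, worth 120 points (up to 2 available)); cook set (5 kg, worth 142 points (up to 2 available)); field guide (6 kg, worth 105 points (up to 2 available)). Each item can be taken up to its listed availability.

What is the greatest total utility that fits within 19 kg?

623

The ratio ordering already packs tightly: first-aid kit + 2×crampons + 2×rope, 19 kg, 623.
That's the maximum — no swap from here does better than 623.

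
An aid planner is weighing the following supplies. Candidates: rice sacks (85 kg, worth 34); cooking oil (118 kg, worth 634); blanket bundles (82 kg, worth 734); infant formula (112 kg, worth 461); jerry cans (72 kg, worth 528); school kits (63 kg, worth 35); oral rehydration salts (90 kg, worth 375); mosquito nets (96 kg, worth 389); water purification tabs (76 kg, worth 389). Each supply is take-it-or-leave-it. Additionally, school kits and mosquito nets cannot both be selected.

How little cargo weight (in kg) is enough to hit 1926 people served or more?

Look for the lowest-cargo combination reaching 1926.
blanket bundles + jerry cans + oral rehydration salts + water purification tabs: 2026 people served at 320 kg.
Below 320 kg the best achievable stays under 1926.

320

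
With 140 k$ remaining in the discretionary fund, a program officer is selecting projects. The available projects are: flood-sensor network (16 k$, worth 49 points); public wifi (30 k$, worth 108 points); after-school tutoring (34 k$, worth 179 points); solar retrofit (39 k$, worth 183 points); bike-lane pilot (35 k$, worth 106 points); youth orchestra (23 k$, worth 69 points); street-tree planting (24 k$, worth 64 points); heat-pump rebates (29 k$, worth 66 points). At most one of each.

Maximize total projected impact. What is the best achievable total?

576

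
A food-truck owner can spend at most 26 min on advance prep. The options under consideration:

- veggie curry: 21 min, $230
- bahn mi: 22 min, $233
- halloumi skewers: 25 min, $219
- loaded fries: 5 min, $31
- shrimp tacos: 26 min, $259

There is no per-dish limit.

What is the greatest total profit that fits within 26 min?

261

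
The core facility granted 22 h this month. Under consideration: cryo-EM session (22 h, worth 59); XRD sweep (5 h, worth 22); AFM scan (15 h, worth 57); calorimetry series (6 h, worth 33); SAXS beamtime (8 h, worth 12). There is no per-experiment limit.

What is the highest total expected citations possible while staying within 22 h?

110

Greedy by ratio would take 3×calorimetry series: 18 h used, total 99.
Dropping calorimetry series frees 6 h; slotting in 2×XRD sweep (10 h) lifts the total to 110 at 22 h.
Nothing else within 22 h beats 110.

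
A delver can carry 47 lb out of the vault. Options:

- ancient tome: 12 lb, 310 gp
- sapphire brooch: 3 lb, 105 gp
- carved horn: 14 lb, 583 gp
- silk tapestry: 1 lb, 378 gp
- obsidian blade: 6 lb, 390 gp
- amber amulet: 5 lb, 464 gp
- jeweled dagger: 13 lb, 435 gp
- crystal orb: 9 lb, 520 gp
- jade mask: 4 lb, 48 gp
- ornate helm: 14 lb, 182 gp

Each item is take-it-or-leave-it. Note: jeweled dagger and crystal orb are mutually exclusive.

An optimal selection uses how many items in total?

6

Optimal total is 2645.
One optimal bundle: ancient tome + carved horn + silk tapestry + obsidian blade + amber amulet + crystal orb (47 lb).
Any selection reaching 2645 contains exactly 6 items.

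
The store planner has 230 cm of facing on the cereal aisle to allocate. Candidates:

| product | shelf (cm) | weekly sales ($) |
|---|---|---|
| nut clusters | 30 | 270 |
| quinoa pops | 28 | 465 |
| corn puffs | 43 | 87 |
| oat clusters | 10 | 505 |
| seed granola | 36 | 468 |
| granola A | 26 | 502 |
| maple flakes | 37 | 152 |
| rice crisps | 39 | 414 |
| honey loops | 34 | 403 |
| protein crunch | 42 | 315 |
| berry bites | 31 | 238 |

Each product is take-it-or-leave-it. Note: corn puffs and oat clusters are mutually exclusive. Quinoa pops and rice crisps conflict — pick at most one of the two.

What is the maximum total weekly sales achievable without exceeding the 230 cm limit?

By weekly sales per cm: oat clusters 50.50, granola A 19.31, quinoa pops 16.61, seed granola 13.00 lead.
Best packing: nut clusters + quinoa pops + oat clusters + seed granola + granola A + honey loops + protein crunch — 206 cm, 2928 total.
The closest alternative, quinoa pops + oat clusters + seed granola + granola A + honey loops + protein crunch + berry bites, reaches only 2896.

2928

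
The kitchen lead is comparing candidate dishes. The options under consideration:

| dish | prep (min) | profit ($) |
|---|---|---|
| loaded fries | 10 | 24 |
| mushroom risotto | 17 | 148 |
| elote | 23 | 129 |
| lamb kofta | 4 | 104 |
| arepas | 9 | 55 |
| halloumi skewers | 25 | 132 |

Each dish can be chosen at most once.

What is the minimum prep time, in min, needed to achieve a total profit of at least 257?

30

Need the lightest bundle worth ≥ 257.
Taking mushroom risotto + lamb kofta + arepas gives 307 (≥ 257) for 30 min.
No combination under 30 min hits 257.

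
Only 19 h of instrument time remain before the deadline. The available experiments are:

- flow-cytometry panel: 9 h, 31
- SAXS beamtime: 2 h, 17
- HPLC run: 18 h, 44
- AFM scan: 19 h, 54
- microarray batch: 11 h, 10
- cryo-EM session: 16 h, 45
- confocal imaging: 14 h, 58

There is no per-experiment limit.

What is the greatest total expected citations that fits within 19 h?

Taking 9×SAXS beamtime: 18 h used, 153 in expected citations.
Every other selection either busts 19 h or fails to beat 153.

153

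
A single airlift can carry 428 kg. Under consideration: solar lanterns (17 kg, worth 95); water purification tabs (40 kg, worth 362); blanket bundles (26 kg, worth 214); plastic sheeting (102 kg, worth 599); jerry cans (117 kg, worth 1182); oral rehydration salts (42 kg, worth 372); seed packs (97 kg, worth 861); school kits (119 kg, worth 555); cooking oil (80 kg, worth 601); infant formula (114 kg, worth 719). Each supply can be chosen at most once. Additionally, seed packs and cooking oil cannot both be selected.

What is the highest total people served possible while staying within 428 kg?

3591

Density check — jerry cans 10.10, water purification tabs 9.05, seed packs 8.88, oral rehydration salts 8.86 are the best per kg.
Solar lanterns + water purification tabs + jerry cans + oral rehydration salts + seed packs + infant formula uses 427 of the 428 kg and totals 3591.
The closest alternative, water purification tabs + blanket bundles + plastic sheeting + jerry cans + oral rehydration salts + seed packs, reaches only 3590.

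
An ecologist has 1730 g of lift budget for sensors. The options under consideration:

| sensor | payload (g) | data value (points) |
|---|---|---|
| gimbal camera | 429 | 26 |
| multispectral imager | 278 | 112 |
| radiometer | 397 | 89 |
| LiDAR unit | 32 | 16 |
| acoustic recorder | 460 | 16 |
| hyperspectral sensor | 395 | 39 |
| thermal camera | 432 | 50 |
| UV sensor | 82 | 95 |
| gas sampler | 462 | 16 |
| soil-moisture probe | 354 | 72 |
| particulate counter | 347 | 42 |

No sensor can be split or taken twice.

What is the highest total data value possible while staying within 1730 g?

Taking the top-ratio sensors first gives multispectral imager + radiometer + LiDAR unit + UV sensor + soil-moisture probe + particulate counter for 426 (1490 g).
The 347 g tied up in particulate counter is better spent on thermal camera — total rises to 434 (1575 g).
An exhaustive check of the 2048 subsets confirms 434.

434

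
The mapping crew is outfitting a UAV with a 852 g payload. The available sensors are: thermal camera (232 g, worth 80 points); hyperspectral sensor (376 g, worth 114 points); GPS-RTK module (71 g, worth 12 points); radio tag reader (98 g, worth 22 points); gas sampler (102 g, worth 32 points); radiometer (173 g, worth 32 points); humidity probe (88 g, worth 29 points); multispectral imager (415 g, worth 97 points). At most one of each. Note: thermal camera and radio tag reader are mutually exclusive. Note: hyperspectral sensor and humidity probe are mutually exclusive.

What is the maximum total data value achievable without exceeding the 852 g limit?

238

Thermal camera + hyperspectral sensor + GPS-RTK module + gas sampler uses 781 of the 852 g and totals 238.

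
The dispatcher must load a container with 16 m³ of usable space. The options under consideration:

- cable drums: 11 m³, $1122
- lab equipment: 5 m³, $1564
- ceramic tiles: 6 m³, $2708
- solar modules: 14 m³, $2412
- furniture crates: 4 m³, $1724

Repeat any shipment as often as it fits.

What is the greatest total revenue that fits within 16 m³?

7140

2×ceramic tiles + furniture crates uses 16 of the 16 m³ and totals 7140.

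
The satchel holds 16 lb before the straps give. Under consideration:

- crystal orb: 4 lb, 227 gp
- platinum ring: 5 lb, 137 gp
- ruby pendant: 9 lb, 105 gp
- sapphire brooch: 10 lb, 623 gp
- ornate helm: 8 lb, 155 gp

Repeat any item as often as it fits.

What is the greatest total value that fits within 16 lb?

A density-first pass picks crystal orb + sapphire brooch — 850 at 14 lb.
Replace sapphire brooch with 3×crystal orb: the trade gains 58 net, giving 908 at 16 lb.

908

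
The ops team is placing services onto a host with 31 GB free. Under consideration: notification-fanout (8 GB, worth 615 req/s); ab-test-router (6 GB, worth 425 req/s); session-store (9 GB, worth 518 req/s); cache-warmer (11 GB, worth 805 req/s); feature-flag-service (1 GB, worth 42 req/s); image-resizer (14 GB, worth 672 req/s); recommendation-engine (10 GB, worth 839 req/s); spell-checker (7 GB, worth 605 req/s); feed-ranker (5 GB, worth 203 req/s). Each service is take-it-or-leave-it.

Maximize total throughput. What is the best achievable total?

Ranking by ratio (throughput/GB): spell-checker 86.43, recommendation-engine 83.90, notification-fanout 76.88, cache-warmer 73.18.
Best packing: notification-fanout + ab-test-router + recommendation-engine + spell-checker — 31 GB, 2484 total.
Runner-up notification-fanout + feature-flag-service + recommendation-engine + spell-checker + feed-ranker tops out at 2304.

2484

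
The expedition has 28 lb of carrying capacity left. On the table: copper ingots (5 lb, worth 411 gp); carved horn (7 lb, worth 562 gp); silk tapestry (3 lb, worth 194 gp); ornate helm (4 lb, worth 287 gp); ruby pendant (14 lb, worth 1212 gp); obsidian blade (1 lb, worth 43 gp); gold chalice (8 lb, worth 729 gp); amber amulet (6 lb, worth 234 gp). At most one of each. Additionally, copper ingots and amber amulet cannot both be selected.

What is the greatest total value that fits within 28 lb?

2395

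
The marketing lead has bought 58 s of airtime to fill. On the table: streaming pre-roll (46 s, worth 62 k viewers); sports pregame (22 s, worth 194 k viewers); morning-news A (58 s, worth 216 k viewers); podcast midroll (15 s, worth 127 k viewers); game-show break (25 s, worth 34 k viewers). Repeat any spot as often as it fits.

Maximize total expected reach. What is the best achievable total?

448

A density-first pass picks 2×sports pregame — 388 at 44 s.
Replace sports pregame with 2×podcast midroll: the trade gains 60 net, giving 448 at 52 s.
Every other selection either busts 58 s or fails to beat 448.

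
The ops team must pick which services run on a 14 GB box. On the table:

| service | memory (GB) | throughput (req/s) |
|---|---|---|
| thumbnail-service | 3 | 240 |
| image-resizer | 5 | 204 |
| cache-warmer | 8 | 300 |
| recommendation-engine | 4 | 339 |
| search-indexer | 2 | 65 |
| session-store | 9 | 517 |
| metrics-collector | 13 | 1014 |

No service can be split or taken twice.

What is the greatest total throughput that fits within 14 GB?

1014

By throughput per GB: recommendation-engine 84.75, thumbnail-service 80.00, metrics-collector 78.00, session-store 57.44 lead.
A density-first pass picks thumbnail-service + image-resizer + recommendation-engine + search-indexer — 848 at 14 GB.
But metrics-collector fits in 13 GB and reaches 1014.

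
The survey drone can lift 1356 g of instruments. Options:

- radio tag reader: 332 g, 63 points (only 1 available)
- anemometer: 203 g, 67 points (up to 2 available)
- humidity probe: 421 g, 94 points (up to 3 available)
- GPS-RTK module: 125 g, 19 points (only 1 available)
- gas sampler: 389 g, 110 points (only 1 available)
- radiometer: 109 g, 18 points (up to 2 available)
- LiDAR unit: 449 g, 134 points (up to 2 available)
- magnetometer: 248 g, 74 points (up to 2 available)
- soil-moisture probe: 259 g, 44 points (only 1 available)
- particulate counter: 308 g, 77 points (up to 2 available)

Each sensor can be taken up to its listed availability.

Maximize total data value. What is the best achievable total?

416

Ranking by ratio (data value/g): anemometer 0.33, LiDAR unit 0.30, magnetometer 0.30, gas sampler 0.28.
Taking the top-ratio sensors first gives 2×anemometer + 2×LiDAR unit for 402 (1304 g).
The 449 g tied up in LiDAR unit is better spent on 2×magnetometer — total rises to 416 (1351 g).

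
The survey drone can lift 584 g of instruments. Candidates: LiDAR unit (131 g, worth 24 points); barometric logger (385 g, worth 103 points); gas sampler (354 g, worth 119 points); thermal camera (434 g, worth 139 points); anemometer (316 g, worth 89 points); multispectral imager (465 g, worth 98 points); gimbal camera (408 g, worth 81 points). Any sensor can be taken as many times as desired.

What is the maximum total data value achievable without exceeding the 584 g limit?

Taking the top-ratio sensors first gives LiDAR unit + gas sampler for 143 (485 g).
Dropping gas sampler frees 354 g; slotting in thermal camera (434 g) lifts the total to 163 at 565 g.
That's the maximum — no swap from here does better than 163.

163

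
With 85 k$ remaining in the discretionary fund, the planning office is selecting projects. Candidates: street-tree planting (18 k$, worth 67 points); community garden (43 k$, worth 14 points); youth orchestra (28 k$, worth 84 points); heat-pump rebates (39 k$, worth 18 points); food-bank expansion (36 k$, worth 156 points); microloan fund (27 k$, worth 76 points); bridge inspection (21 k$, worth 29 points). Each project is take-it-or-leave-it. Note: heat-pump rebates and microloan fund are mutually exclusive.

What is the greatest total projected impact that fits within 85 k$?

307

Street-tree planting + youth orchestra + food-bank expansion uses 82 of the 85 k$ and totals 307.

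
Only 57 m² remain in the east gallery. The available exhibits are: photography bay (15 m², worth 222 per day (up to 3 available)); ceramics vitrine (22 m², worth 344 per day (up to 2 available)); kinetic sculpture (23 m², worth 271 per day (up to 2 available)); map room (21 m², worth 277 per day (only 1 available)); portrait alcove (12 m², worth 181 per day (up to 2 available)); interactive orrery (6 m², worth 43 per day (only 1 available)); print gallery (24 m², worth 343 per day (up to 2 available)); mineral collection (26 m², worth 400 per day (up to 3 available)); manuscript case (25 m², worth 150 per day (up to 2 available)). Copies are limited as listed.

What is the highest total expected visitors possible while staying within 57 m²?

The ratio ordering already packs tightly: 2×ceramics vitrine + portrait alcove, 56 m², 869.
No other feasible combination exceeds 869.

869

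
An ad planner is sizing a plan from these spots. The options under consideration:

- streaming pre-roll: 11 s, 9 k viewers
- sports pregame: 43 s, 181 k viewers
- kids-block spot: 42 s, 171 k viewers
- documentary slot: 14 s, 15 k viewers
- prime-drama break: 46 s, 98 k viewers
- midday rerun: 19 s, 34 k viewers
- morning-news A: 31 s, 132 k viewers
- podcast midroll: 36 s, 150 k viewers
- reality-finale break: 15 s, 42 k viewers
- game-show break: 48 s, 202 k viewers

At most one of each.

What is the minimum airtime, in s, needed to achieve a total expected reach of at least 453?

Need the lightest bundle worth ≥ 453.
kids-block spot + morning-news A + podcast midroll: 453 expected reach at 109 s.
Below 109 s the best achievable stays under 453.

109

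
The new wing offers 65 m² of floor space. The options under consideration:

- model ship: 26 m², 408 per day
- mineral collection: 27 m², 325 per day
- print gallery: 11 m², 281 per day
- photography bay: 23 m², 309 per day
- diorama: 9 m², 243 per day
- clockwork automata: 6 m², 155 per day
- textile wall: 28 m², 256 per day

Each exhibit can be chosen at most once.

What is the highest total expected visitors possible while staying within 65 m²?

1115

By expected visitors per m²: diorama 27.00, clockwork automata 25.83, print gallery 25.55 lead.
The ratio heuristic lands on model ship + print gallery + diorama + clockwork automata (1087) but leaves 13 m² idle.
Replace print gallery with photography bay: the trade gains 28 net, giving 1115 at 64 m².
No other feasible combination exceeds 1115.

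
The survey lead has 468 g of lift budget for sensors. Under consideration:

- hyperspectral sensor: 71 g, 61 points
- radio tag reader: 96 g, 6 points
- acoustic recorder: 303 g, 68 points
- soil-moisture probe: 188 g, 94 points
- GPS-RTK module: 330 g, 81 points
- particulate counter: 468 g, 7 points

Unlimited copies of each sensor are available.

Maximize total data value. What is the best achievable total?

366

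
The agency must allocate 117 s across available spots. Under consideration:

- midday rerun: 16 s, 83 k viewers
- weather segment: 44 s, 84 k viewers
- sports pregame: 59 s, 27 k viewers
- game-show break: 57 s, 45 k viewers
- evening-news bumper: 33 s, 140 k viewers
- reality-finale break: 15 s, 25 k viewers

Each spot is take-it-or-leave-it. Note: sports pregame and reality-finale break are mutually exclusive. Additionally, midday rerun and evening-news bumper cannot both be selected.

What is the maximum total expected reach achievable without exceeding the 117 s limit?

249

Best packing: weather segment + evening-news bumper + reality-finale break — 92 s, 249 total.
Every other selection either busts 117 s or breaks a pairing rule or fails to beat 249.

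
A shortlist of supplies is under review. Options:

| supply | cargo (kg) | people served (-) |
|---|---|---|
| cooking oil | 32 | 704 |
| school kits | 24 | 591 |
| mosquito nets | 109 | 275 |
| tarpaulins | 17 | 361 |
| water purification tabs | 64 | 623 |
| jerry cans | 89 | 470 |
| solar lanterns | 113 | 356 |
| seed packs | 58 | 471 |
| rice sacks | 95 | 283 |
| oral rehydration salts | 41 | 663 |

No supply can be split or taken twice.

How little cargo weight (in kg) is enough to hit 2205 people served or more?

Look for the lowest-cargo combination reaching 2205.
cooking oil + school kits + tarpaulins + oral rehydration salts reaches 2319 using 114 kg.
Any bundle with less than 114 kg falls short of 2205.

114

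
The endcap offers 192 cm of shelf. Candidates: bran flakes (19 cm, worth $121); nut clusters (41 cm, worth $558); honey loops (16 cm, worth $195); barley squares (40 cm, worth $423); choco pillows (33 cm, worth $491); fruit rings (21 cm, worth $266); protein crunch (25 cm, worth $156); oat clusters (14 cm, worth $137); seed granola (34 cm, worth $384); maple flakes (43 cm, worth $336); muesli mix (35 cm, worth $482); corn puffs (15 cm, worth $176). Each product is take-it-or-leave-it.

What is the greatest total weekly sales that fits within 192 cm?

Taking the top-ratio products first gives nut clusters + honey loops + choco pillows + fruit rings + oat clusters + muesli mix + corn puffs for 2305 (175 cm).
Dropping fruit rings frees 21 cm; slotting in seed granola (34 cm) lifts the total to 2423 at 188 cm.
Nothing else within 192 cm beats 2423.

2423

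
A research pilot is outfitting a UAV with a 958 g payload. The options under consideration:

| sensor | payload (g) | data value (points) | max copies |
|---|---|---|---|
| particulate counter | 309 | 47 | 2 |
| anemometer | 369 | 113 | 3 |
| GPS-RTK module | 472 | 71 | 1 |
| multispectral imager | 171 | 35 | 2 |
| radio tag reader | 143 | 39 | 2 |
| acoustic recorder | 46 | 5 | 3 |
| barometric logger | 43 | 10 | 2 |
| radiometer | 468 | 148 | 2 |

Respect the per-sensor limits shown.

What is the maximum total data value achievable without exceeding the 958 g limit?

2×radiometer uses 936 of the 958 g and totals 296.
Every other selection either busts 958 g or exceeds an availability limit or fails to beat 296.

296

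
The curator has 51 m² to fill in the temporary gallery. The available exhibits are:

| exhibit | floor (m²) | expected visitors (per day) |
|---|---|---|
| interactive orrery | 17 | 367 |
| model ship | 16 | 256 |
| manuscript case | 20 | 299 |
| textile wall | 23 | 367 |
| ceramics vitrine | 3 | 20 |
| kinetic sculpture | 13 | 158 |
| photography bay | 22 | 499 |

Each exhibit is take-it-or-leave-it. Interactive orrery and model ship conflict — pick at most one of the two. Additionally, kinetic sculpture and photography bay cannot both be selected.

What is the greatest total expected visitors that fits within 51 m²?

886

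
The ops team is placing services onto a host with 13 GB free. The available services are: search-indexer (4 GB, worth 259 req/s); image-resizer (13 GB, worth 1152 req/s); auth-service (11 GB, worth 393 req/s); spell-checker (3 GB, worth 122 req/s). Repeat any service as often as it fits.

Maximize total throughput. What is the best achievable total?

Ranking by ratio (throughput/GB): image-resizer 88.62, search-indexer 64.75, spell-checker 40.67, auth-service 35.73.
Best packing: image-resizer — 13 GB, 1152 total.
Every other selection either busts 13 GB or fails to beat 1152.

1152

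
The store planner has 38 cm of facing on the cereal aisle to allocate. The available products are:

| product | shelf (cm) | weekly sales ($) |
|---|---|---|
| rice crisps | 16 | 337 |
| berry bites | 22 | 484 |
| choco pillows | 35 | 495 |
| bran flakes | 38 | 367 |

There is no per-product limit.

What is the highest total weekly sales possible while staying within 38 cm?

821

By weekly sales per cm: berry bites 22.00, rice crisps 21.06, choco pillows 14.14 lead.
Rice crisps + berry bites uses 38 of the 38 cm and totals 821.
Nothing else within 38 cm beats 821.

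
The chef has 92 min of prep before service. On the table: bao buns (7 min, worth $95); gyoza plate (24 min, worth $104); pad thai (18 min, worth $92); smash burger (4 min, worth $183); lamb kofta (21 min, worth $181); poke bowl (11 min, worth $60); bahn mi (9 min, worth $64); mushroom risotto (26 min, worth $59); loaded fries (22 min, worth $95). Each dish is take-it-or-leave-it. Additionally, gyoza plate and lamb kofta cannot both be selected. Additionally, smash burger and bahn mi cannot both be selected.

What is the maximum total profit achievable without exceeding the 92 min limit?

Best packing: bao buns + pad thai + smash burger + lamb kofta + poke bowl + loaded fries — 83 min, 706 total.

706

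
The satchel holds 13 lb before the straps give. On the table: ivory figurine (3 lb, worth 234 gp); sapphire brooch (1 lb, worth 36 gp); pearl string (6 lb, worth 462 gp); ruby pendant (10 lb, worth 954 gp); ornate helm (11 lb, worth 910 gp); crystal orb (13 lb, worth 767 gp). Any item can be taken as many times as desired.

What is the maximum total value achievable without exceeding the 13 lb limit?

By value per lb: ruby pendant 95.40, ornate helm 82.73, ivory figurine 78.00 lead.
Taking ivory figurine + ruby pendant: 13 lb used, 1188 in value.

1188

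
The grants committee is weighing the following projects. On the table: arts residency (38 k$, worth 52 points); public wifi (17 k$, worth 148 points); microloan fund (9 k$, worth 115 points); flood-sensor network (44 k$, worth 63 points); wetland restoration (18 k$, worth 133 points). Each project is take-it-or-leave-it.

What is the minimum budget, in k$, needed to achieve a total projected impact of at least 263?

26

Look for the lowest-budget combination reaching 263.
public wifi + microloan fund: 263 projected impact at 26 k$.
Below 26 k$ the best achievable stays under 263.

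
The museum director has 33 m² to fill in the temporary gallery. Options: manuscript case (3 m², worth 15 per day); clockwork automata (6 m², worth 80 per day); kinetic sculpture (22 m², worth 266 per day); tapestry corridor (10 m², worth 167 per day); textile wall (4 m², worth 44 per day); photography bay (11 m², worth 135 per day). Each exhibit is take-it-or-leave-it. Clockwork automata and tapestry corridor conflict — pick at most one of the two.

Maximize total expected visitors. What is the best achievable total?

433

Density check — tapestry corridor 16.70, clockwork automata 13.33, photography bay 12.27 are the best per m².
Kinetic sculpture + tapestry corridor uses 32 of the 33 m² and totals 433.
Nothing else feasible within 33 m² beats 433.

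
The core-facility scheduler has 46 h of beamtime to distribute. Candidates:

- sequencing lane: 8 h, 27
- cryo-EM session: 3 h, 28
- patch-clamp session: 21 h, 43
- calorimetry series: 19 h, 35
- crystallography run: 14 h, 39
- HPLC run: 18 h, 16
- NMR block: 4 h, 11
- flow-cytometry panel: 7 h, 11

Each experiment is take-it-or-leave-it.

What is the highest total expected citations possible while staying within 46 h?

By expected citations per h: cryo-EM session 9.33, sequencing lane 3.38, crystallography run 2.79 lead.
The ratio heuristic lands on sequencing lane + cryo-EM session + crystallography run + NMR block + flow-cytometry panel (116) but leaves 10 h idle.
Dropping NMR block and flow-cytometry panel frees 11 h; slotting in patch-clamp session (21 h) lifts the total to 137 at 46 h.
Every other selection either busts 46 h or fails to beat 137.

137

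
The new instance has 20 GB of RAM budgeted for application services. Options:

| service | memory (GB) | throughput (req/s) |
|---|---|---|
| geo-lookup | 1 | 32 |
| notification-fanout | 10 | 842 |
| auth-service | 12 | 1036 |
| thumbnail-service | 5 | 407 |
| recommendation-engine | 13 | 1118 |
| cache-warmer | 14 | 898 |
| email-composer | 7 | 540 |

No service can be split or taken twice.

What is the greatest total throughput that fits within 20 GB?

Taking the top-ratio services first gives geo-lookup + auth-service + thumbnail-service for 1475 (18 GB).
Using the slack differently, recommendation-engine + email-composer comes to 1658 at 20 GB.
Next best is geo-lookup + auth-service + email-composer at 1608 (20 GB) — short by 50.

1658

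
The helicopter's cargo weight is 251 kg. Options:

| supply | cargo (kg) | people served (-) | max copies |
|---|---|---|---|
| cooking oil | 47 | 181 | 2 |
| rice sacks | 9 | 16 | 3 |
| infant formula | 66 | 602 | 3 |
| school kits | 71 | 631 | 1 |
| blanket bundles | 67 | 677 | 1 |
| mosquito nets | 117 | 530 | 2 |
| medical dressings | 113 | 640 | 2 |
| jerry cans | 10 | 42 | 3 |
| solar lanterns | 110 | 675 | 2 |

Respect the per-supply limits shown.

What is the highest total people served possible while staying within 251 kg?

By people served per kg: blanket bundles 10.10, infant formula 9.12, school kits 8.89 lead.
The ratio heuristic lands on 2×rice sacks + 2×infant formula + blanket bundles + 3×jerry cans (2039) but leaves 4 kg idle.
But cooking oil + infant formula + school kits + blanket bundles fits in 251 kg and reaches 2091.
That's the maximum — no swap from here does better than 2091.

2091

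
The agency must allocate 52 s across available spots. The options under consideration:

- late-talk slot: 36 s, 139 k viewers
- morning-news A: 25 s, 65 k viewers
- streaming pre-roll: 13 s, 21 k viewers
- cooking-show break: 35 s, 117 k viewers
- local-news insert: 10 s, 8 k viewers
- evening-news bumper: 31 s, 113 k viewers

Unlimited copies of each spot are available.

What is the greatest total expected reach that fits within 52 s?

Best packing: late-talk slot + streaming pre-roll — 49 s, 160 total.
No other feasible combination exceeds 160.

160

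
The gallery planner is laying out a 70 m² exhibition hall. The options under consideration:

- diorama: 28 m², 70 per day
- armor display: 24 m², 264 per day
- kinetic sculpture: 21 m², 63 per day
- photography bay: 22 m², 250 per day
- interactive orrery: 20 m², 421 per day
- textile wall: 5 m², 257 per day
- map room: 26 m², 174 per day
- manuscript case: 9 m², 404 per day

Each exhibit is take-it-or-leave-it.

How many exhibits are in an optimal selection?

4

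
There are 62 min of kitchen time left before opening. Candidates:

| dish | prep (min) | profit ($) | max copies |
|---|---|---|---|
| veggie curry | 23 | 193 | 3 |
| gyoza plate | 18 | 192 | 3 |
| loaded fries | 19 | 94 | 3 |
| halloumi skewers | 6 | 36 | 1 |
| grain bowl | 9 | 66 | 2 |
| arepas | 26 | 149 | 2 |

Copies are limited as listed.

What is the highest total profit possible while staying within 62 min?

612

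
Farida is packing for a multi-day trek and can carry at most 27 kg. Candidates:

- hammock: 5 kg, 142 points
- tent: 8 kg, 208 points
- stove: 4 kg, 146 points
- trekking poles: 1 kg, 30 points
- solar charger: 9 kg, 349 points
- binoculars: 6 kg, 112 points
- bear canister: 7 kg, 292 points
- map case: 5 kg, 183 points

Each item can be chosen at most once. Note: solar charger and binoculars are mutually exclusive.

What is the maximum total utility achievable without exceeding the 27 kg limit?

Density check — bear canister 41.71, solar charger 38.78, map case 36.60, stove 36.50 are the best per kg.
Taking stove + trekking poles + solar charger + bear canister + map case: 26 kg used, 1000 in utility.

1000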